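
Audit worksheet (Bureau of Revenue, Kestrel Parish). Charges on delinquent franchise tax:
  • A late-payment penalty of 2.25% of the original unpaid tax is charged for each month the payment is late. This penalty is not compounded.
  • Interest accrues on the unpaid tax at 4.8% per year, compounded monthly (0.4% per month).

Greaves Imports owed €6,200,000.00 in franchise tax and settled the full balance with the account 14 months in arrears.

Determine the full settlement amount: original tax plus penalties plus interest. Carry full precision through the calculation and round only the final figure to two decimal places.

Late-payment penalty: 14 × 2.25% × €6,200,000.00 = €1,953,000.00
Interest: €6,200,000.00 × ((1 + 0.004)^14 − 1) = €6,200,000.00 × 0.0574796… = €356,373.2368…
Total = €6,200,000.00 + €1,953,000.0000 + €356,373.2368… = €8,509,373.24

€8,509,373.24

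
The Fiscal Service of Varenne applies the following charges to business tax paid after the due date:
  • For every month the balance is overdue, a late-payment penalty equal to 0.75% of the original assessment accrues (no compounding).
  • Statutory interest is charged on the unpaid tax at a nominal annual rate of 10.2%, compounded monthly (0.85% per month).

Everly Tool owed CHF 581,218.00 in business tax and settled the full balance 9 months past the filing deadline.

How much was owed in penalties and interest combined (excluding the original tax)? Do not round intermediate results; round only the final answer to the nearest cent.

Late-payment penalty = 0.75% × CHF 581,218.00 × 9 mo = CHF 39,232.22…
Interest: CHF 581,218.00 × ((1 + 0.0085)^9 − 1) = CHF 581,218.00 × 0.0791532… = CHF 46,005.2936…
Penalties + interest = CHF 39,232.2150 + CHF 46,005.2936… = CHF 85,237.51

CHF 85,237.51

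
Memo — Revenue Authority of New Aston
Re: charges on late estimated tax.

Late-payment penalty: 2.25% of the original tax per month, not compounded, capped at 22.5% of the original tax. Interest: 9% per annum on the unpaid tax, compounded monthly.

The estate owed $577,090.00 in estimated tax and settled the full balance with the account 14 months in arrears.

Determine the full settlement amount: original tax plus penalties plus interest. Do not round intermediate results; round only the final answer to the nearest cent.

Penalty (uncapped): 14 × 2.25% × $577,090.00 = $181,783.35; cap = 22.5% × $577,090.00 = $129,845.25 → penalty = $129,845.25
Interest (9%/yr ÷ 12 = 0.75%/month): $577,090.00 × ((1 + 0.0075)^14 − 1) = $63,638.9043…
Total = $577,090.00 + $129,845.2500 + $63,638.9043… = $770,574.15

$770,574.15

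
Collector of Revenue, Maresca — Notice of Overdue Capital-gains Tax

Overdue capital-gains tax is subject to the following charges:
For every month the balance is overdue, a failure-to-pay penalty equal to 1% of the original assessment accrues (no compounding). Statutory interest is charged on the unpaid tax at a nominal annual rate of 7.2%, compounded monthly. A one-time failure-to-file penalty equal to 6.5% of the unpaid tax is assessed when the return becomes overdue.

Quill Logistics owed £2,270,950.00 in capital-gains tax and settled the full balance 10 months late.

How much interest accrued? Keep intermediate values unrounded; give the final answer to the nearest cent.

Interest (7.2%/yr ÷ 12 = 0.6%/month): £2,270,950.00 × ((1 + 0.006)^10 − 1) = £139,995.4246…

£139,995.42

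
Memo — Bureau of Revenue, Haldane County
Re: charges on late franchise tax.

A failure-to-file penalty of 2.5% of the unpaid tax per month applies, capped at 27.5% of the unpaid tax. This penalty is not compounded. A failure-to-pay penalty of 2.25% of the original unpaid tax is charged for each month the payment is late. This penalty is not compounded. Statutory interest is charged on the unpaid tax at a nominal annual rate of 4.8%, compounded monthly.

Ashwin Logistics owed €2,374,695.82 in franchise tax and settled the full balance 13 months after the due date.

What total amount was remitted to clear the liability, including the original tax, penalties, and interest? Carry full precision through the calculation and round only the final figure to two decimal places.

Failure-to-file: 13 × 2.5% × €2,374,695.82 = €771,776.14…, capped at 27.5% × €2,374,695.82 = €653,041.35…
Failure-to-pay penalty: 13 × 2.25% × €2,374,695.82 = €694,598.53…
Interest (4.8%/yr ÷ 12 = 0.4%/month): €2,374,695.82 × ((1 + 0.004)^13 − 1) = €126,491.7073…
Total = €2,374,695.82 + €1,347,639.8779… + €126,491.7073… = €3,848,827.41

€3,848,827.41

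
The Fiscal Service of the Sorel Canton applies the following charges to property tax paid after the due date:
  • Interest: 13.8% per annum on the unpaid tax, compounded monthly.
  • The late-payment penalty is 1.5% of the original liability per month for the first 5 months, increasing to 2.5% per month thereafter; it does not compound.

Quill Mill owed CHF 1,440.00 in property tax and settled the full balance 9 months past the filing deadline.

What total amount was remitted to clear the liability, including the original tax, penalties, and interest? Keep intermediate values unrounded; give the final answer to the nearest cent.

Penalty, months 1–5: 5 × 1.5% × CHF 1,440.00 = CHF 108.00
Penalty, months 6–9: 4 × 2.5% × CHF 1,440.00 = CHF 144.00
Interest (13.8%/yr ÷ 12 = 1.15%/month): CHF 1,440.00 × ((1 + 0.0115)^9 − 1) = CHF 156.0830…
Total = CHF 1,440.00 + CHF 252.0000 + CHF 156.0830… = CHF 1,848.08

CHF 1,848.08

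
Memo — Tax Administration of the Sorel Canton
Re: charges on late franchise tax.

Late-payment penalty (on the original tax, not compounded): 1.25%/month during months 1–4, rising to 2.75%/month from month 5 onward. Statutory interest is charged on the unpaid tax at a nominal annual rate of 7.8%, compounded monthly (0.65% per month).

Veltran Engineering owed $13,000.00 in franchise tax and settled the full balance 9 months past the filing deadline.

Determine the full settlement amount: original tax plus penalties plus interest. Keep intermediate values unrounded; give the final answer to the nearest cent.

$16,218.08

Penalty, months 1–4: 4 × 1.25% × $13,000.00 = $650.00
Penalty, months 5–9: 5 × 2.75% × $13,000.00 = $1,787.50
Interest: $13,000.00 × ((1 + 0.0065)^9 − 1) = $13,000.00 × 0.0600443… = $780.5758…
Total = $13,000.00 + $2,437.5000 + $780.5758… = $16,218.08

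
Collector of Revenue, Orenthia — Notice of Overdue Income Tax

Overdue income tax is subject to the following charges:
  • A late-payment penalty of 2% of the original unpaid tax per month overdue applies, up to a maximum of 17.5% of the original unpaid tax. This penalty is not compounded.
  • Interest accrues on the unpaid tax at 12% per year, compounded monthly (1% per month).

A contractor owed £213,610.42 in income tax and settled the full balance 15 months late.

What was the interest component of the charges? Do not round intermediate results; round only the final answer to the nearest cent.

£34,384.65

Interest: £213,610.42 × ((1 + 0.01)^15 − 1) = £213,610.42 × 0.1609690… = £34,384.6462…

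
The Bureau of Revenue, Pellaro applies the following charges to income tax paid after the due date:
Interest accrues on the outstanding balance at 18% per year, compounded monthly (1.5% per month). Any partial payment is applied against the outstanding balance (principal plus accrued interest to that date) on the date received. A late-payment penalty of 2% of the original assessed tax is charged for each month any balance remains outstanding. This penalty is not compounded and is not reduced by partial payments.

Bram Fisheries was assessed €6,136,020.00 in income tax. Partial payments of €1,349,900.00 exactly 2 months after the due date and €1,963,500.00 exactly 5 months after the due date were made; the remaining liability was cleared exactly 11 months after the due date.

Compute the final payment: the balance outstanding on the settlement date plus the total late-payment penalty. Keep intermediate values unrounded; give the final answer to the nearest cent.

€4,887,404.66

Balance at month 2: €6,136,020.0000 × (1 + 0.015)^2 = €6,321,481.2045
After €1,349,900.00 payment: €6,321,481.2045 − €1,349,900.00 = €4,971,581.2045
Balance at month 5: €4,971,581.2045 × (1 + 0.015)^3 = €5,198,674.9551…
After €1,963,500.00 payment: €5,198,674.9551… − €1,963,500.00 = €3,235,174.9551…
Balance at month 11: €3,235,174.9551… × (1 + 0.015)^6 = €3,537,480.2623…
Penalty: 11 × 2% × €6,136,020.00 = €1,349,924.40
Final settlement = outstanding balance + penalty = €3,537,480.2623… + €1,349,924.40 = €4,887,404.66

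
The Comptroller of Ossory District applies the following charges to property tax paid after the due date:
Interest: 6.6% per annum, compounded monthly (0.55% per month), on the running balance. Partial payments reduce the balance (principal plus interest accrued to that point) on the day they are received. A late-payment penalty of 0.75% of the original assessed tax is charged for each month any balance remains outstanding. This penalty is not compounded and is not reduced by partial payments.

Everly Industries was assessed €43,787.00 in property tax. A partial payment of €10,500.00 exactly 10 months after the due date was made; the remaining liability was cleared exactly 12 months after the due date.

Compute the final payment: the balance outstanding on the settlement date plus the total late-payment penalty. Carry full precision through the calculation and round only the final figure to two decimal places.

€40,091.00

Balance at month 10: €43,787.0000 × (1 + 0.0055)^10 = €46,255.7727…
After €10,500.00 payment: €46,255.7727… − €10,500.00 = €35,755.7727…
Balance at month 12: €35,755.7727… × (1 + 0.0055)^2 = €36,150.1678…
Penalty: 12 × 0.75% × €43,787.00 = €3,940.83
Final settlement = outstanding balance + penalty = €36,150.1678… + €3,940.83 = €40,091.00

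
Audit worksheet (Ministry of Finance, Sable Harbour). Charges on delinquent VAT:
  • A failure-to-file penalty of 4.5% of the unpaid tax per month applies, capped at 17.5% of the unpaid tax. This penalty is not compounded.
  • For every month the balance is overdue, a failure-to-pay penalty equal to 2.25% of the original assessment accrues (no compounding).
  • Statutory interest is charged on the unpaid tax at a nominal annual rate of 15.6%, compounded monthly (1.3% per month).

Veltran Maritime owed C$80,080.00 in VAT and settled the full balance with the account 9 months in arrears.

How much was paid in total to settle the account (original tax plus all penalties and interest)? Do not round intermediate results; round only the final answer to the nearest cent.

Failure-to-file: 9 × 4.5% × C$80,080.00 = C$32,432.40, capped at 17.5% × C$80,080.00 = C$14,014.00
Failure-to-pay penalty = 2.25% × C$80,080.00 × 9 mo = C$16,216.20
Interest: C$80,080.00 × ((1 + 0.013)^9 − 1) = C$80,080.00 × 0.1232722… = C$9,871.6373…
Total = C$80,080.00 + C$30,230.2000 + C$9,871.6373… = C$120,181.84

C$120,181.84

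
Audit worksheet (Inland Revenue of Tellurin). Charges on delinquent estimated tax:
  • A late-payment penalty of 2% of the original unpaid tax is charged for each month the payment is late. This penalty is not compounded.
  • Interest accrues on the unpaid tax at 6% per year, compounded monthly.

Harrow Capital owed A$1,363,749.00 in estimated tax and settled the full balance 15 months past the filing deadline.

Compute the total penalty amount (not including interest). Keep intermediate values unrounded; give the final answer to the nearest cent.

Late-payment penalty: 15 × 2% × A$1,363,749.00 = A$409,124.70

A$409,124.70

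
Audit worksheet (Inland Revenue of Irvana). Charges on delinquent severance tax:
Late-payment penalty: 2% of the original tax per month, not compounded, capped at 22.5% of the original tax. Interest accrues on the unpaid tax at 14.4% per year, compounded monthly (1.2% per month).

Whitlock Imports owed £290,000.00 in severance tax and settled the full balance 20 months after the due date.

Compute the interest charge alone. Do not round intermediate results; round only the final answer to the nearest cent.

£78,135.97

Interest: £290,000.00 × ((1 + 0.012)^20 − 1) = £290,000.00 × 0.2694344… = £78,135.9651…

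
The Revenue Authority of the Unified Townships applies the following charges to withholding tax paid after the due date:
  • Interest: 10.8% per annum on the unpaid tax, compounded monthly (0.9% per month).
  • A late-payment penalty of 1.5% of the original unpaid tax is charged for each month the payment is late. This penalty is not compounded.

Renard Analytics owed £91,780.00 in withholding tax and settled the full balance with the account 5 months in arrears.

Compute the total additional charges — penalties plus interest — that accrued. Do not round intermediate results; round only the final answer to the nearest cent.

£11,088.61

Late-payment penalty = 1.5% × £91,780.00 × 5 mo = £6,883.50
Interest: £91,780.00 × ((1 + 0.009)^5 − 1) = £91,780.00 × 0.0458173… = £4,205.1139…
Penalties + interest = £6,883.5000 + £4,205.1139… = £11,088.61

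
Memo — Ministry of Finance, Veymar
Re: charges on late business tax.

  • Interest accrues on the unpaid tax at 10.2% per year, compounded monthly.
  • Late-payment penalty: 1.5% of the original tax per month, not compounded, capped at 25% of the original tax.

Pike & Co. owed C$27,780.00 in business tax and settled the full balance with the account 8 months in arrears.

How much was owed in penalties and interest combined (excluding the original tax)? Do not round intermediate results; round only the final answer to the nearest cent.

C$5,279.80

Penalty: 8 × 1.5% × C$27,780.00 = C$3,333.60 (below the 25% cap of C$6,945.00)
Interest (10.2%/yr ÷ 12 = 0.85%/month): C$27,780.00 × ((1 + 0.0085)^8 − 1) = C$1,946.2045…
Penalties + interest = C$3,333.6000 + C$1,946.2045… = C$5,279.80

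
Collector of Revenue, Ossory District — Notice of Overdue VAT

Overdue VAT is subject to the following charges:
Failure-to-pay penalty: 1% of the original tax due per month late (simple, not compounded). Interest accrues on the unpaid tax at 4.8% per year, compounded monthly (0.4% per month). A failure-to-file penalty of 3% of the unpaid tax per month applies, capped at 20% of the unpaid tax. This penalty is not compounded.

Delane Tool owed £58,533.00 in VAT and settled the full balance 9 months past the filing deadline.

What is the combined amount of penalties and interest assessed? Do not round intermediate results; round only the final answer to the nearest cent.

Failure-to-file: 9 × 3% × £58,533.00 = £15,803.91, capped at 20% × £58,533.00 = £11,706.60
Failure-to-pay penalty = 1% × £58,533.00 × 9 mo = £5,267.97
Interest: £58,533.00 × ((1 + 0.004)^9 − 1) = £58,533.00 × 0.0365814… = £2,141.2196…
Penalties + interest = £16,974.5700 + £2,141.2196… = £19,115.79

£19,115.79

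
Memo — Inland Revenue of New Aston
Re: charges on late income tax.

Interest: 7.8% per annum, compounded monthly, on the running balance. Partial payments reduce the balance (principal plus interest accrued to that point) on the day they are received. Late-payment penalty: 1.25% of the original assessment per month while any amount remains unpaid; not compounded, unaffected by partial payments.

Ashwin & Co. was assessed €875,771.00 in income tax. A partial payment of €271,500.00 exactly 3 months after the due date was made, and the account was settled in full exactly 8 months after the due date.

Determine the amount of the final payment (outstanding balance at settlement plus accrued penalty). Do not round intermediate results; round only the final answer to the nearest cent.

€729,498.60

Monthly rate = 7.8% ÷ 12 = 0.65%
Balance at month 3: €875,771.0000 × (1 + 0.0065)^3 = €892,959.7790…
After €271,500.00 payment: €892,959.7790… − €271,500.00 = €621,459.7790…
Balance at month 8: €621,459.7790… × (1 + 0.0065)^5 = €641,921.5008…
Penalty: 8 × 1.25% × €875,771.00 = €87,577.10
Final settlement = outstanding balance + penalty = €641,921.5008… + €87,577.10 = €729,498.60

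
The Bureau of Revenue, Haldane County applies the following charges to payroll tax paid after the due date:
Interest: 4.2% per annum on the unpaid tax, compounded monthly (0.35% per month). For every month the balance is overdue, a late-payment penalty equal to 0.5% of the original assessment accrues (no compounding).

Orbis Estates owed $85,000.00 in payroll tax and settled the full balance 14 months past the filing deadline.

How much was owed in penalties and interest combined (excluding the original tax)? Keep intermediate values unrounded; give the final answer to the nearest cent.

Late-payment penalty = 0.5% × $85,000.00 × 14 mo = $5,950.00
Interest: $85,000.00 × ((1 + 0.0035)^14 − 1) = $85,000.00 × 0.0501305… = $4,261.0932…
Penalties + interest = $5,950.0000 + $4,261.0932… = $10,211.09

$10,211.09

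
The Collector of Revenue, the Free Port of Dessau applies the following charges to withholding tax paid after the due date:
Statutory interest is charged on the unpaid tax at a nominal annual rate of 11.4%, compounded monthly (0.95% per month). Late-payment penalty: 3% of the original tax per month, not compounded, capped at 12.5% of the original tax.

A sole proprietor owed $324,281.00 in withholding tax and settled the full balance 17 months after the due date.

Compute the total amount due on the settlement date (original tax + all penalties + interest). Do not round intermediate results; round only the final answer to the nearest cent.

Penalty (uncapped): 17 × 3% × $324,281.00 = $165,383.31; cap = 12.5% × $324,281.00 = $40,535.13… → penalty = $40,535.13…
Interest: $324,281.00 × ((1 + 0.0095)^17 − 1) = $324,281.00 × 0.1743769… = $56,547.1117…
Total = $324,281.00 + $40,535.1250 + $56,547.1117… = $421,363.24

$421,363.24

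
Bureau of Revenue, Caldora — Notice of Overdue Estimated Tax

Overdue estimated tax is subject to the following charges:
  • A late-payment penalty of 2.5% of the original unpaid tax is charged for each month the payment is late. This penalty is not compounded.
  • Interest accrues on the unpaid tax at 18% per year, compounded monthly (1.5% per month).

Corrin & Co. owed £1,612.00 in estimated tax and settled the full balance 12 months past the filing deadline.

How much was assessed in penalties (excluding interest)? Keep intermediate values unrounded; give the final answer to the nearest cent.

Late-payment penalty: 12 × 2.5% × £1,612.00 = £483.60

£483.60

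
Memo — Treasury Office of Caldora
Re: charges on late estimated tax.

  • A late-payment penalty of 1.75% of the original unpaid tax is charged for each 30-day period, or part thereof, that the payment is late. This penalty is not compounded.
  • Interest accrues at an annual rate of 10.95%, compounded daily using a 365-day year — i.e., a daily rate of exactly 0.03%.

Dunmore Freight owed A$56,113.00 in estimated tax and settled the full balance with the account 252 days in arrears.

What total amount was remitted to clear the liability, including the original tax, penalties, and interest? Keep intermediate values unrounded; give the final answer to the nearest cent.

A$69,356.73

Penalty periods: ⌈252/30⌉ = 9; penalty = 9 × 1.75% × A$56,113.00 = A$8,837.80…
Interest: A$56,113.00 × ((1 + 0.0003)^252 − 1) = A$56,113.00 × 0.07851885… = A$4,405.9281…
Total = A$56,113.00 + A$8,837.7975 + A$4,405.9281… = A$69,356.73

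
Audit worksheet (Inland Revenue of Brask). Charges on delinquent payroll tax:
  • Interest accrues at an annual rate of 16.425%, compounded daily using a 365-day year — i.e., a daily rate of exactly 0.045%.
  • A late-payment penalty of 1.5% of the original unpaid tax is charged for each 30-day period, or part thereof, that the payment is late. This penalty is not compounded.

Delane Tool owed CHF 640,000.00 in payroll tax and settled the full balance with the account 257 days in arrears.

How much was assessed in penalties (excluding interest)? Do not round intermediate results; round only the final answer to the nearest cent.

CHF 86,400.00

Penalty periods: ⌈257/30⌉ = 9; penalty = 9 × 1.5% × CHF 640,000.00 = CHF 86,400.00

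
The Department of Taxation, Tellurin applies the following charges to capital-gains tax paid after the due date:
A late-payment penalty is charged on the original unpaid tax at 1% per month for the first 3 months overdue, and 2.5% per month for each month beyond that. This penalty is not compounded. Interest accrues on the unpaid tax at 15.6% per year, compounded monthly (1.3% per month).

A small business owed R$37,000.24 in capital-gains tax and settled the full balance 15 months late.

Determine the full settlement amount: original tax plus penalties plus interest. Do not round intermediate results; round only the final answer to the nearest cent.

R$57,120.41

Penalty, months 1–3: 3 × 1% × R$37,000.24 = R$1,110.01…
Penalty, months 4–15: 12 × 2.5% × R$37,000.24 = R$11,100.07…
Interest: R$37,000.24 × ((1 + 0.013)^15 − 1) = R$37,000.24 × 0.2137848… = R$7,910.0874…
Total = R$37,000.24 + R$12,210.0792 + R$7,910.0874… = R$57,120.41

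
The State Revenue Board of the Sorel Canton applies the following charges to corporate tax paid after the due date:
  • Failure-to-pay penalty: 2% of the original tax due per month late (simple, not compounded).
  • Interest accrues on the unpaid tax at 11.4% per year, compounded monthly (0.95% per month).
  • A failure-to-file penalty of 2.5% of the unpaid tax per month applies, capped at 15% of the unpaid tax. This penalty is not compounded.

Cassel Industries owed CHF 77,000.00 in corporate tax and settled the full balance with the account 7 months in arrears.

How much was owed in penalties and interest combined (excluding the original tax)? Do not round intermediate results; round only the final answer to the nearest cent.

Failure-to-file: 7 × 2.5% × CHF 77,000.00 = CHF 13,475.00, capped at 15% × CHF 77,000.00 = CHF 11,550.00
Failure-to-pay penalty = 2% × CHF 77,000.00 × 7 mo = CHF 10,780.00
Interest: CHF 77,000.00 × ((1 + 0.0095)^7 − 1) = CHF 77,000.00 × 0.0684255… = CHF 5,268.7670…
Penalties + interest = CHF 22,330.0000 + CHF 5,268.7670… = CHF 27,598.77

CHF 27,598.77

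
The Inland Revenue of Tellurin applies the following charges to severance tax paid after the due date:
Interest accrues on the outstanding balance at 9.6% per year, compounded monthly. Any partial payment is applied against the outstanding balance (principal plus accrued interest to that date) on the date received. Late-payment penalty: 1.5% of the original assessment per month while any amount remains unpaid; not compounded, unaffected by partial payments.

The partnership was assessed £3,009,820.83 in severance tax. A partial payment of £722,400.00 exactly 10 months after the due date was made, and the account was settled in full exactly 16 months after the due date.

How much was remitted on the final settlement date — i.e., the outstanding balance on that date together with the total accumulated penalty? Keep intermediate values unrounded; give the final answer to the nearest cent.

Monthly rate = 9.6% ÷ 12 = 0.8%
Balance at month 10: £3,009,820.8300 × (1 + 0.008)^10 = £3,259,462.3177…
After £722,400.00 payment: £3,259,462.3177… − £722,400.00 = £2,537,062.3177…
Balance at month 16: £2,537,062.3177… × (1 + 0.008)^6 = £2,661,303.0247…
Penalty: 16 × 1.5% × £3,009,820.83 = £722,357.00…
Final settlement = outstanding balance + penalty = £2,661,303.0247… + £722,357.00… = £3,383,660.02

£3,383,660.02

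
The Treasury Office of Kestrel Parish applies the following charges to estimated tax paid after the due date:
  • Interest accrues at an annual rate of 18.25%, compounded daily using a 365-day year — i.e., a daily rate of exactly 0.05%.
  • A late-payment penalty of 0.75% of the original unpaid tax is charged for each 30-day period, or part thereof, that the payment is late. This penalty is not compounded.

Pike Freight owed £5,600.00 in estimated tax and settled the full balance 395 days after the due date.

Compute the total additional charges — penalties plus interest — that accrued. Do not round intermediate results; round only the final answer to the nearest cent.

Penalty periods: ⌈395/30⌉ = 14; penalty = 14 × 0.75% × £5,600.00 = £588.00
Interest: £5,600.00 × ((1 + 0.0005)^395 − 1) = £5,600.00 × 0.21829293… = £1,222.4404…
Penalties + interest = £588.0000 + £1,222.4404… = £1,810.44

£1,810.44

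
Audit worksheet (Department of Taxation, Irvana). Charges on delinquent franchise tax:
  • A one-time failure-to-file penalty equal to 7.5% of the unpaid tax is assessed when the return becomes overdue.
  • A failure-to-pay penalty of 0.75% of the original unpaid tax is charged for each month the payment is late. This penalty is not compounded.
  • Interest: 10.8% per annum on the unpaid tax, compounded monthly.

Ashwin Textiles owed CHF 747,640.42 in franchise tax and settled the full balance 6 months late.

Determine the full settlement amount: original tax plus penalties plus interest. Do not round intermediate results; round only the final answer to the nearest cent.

CHF 878,649.21

Failure-to-file penalty: 7.5% × CHF 747,640.42 = CHF 56,073.03…
Failure-to-pay penalty = 0.75% × CHF 747,640.42 × 6 mo = CHF 33,643.82…
Interest (10.8%/yr ÷ 12 = 0.9%/month): CHF 747,640.42 × ((1 + 0.009)^6 − 1) = CHF 41,291.9402…
Total = CHF 747,640.42 + CHF 89,716.8504 + CHF 41,291.9402… = CHF 878,649.21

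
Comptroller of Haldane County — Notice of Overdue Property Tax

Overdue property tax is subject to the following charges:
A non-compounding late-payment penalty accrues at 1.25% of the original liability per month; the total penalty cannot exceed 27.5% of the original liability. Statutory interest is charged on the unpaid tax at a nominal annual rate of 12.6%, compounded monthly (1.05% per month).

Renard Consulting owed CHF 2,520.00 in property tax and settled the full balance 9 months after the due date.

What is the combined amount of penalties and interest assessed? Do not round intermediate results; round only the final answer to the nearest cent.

CHF 531.89

Penalty: 9 × 1.25% × CHF 2,520.00 = CHF 283.50 (below the 27.5% cap of CHF 693.00)
Interest: CHF 2,520.00 × ((1 + 0.0105)^9 − 1) = CHF 2,520.00 × 0.0985678… = CHF 248.3908…
Penalties + interest = CHF 283.5000 + CHF 248.3908… = CHF 531.89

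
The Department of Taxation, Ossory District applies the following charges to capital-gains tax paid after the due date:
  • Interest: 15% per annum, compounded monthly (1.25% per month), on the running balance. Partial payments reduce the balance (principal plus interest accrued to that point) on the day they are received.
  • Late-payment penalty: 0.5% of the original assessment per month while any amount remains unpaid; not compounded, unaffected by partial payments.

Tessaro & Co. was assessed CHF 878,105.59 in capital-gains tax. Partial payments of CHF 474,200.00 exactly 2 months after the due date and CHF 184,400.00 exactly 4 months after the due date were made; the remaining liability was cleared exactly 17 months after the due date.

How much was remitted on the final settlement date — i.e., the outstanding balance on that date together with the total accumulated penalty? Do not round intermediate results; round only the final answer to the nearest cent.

CHF 371,172.03

Balance at month 2: CHF 878,105.5900 × (1 + 0.0125)^2 = CHF 900,195.4337…
After CHF 474,200.00 payment: CHF 900,195.4337… − CHF 474,200.00 = CHF 425,995.4337…
Balance at month 4: CHF 425,995.4337… × (1 + 0.0125)^2 = CHF 436,711.8814…
After CHF 184,400.00 payment: CHF 436,711.8814… − CHF 184,400.00 = CHF 252,311.8814…
Balance at month 17: CHF 252,311.8814… × (1 + 0.0125)^13 = CHF 296,533.0581…
Penalty: 17 × 0.5% × CHF 878,105.59 = CHF 74,638.98…
Final settlement = outstanding balance + penalty = CHF 296,533.0581… + CHF 74,638.98… = CHF 371,172.03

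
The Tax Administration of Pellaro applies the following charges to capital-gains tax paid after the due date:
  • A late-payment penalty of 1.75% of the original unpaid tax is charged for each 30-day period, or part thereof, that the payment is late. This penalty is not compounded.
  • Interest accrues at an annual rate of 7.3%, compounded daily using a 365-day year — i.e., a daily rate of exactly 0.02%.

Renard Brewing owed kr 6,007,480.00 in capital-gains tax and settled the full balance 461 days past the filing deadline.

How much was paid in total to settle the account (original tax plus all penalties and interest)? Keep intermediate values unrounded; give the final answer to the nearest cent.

kr 8,269,740.82

Penalty periods: ⌈461/30⌉ = 16; penalty = 16 × 1.75% × kr 6,007,480.00 = kr 1,682,094.40
Interest: kr 6,007,480.00 × ((1 + 0.0002)^461 − 1) = kr 6,007,480.00 × 0.09657401… = kr 580,166.4208…
Total = kr 6,007,480.00 + kr 1,682,094.4000 + kr 580,166.4208… = kr 8,269,740.82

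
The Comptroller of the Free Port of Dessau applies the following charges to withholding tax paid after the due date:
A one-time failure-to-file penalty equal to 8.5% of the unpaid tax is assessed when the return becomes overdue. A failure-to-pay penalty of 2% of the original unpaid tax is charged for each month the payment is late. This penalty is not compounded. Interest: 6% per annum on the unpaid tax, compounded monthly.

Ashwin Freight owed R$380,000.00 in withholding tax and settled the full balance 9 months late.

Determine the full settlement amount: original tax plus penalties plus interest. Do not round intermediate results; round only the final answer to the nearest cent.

R$498,146.02

Failure-to-file penalty: 8.5% × R$380,000.00 = R$32,300.00
Failure-to-pay penalty: 9 × 2% × R$380,000.00 = R$68,400.00
Interest (6%/yr ÷ 12 = 0.5%/month): R$380,000.00 × ((1 + 0.005)^9 − 1) = R$17,446.0201…
Total = R$380,000.00 + R$100,700.0000 + R$17,446.0201… = R$498,146.02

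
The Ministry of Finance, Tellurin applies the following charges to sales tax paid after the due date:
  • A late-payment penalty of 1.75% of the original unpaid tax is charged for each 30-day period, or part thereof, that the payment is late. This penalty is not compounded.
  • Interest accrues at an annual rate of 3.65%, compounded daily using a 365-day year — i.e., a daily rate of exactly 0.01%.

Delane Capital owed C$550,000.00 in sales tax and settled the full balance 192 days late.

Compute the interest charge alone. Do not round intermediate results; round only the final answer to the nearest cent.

Interest: C$550,000.00 × ((1 + 0.0001)^192 − 1) = C$550,000.00 × 0.01938453… = C$10,661.4897…

C$10,661.49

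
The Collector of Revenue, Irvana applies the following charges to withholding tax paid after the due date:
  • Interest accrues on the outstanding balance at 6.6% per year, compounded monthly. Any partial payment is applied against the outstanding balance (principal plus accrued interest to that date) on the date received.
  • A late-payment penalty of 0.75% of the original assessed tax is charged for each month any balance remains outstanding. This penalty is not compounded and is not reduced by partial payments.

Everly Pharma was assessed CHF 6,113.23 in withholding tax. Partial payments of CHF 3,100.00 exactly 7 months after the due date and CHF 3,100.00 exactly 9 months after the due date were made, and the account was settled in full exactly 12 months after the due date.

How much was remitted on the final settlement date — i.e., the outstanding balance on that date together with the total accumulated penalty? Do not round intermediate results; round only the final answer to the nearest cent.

Monthly rate = 6.6% ÷ 12 = 0.55%
Balance at month 7: CHF 6,113.2300 × (1 + 0.0055)^7 = CHF 6,352.5086…
After CHF 3,100.00 payment: CHF 6,352.5086… − CHF 3,100.00 = CHF 3,252.5086…
Balance at month 9: CHF 3,252.5086… × (1 + 0.0055)^2 = CHF 3,288.3846…
After CHF 3,100.00 payment: CHF 3,288.3846… − CHF 3,100.00 = CHF 188.3846…
Balance at month 12: CHF 188.3846… × (1 + 0.0055)^3 = CHF 191.5100…
Penalty: 12 × 0.75% × CHF 6,113.23 = CHF 550.19…
Final settlement = outstanding balance + penalty = CHF 191.5100… + CHF 550.19… = CHF 741.70

CHF 741.70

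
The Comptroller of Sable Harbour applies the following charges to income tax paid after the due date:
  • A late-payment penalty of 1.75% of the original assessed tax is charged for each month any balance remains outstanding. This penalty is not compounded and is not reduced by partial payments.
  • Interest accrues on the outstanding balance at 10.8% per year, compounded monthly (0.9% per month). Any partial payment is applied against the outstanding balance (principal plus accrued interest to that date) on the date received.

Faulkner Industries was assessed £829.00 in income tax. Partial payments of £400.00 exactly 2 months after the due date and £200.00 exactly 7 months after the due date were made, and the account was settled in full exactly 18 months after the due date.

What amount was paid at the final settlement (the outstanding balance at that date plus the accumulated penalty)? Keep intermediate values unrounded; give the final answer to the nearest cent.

Balance at month 2: £829.0000 × (1 + 0.009)^2 = £843.9891…
After £400.00 payment: £843.9891… − £400.00 = £443.9891…
Balance at month 7: £443.9891… × (1 + 0.009)^5 = £464.3315…
After £200.00 payment: £464.3315… − £200.00 = £264.3315…
Balance at month 18: £264.3315… × (1 + 0.009)^11 = £291.7103…
Penalty: 18 × 1.75% × £829.00 = £261.14…
Final settlement = outstanding balance + penalty = £291.7103… + £261.14… = £552.85

£552.85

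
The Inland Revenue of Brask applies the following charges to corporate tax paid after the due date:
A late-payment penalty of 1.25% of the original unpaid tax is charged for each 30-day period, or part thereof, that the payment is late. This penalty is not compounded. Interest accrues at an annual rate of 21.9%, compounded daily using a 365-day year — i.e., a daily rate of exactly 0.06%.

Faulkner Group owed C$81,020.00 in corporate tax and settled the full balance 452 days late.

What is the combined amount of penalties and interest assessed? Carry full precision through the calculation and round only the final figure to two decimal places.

C$41,436.11

Penalty periods: ⌈452/30⌉ = 16; penalty = 16 × 1.25% × C$81,020.00 = C$16,204.00
Interest: C$81,020.00 × ((1 + 0.0006)^452 − 1) = C$81,020.00 × 0.31143069… = C$25,232.1147…
Penalties + interest = C$16,204.0000 + C$25,232.1147… = C$41,436.11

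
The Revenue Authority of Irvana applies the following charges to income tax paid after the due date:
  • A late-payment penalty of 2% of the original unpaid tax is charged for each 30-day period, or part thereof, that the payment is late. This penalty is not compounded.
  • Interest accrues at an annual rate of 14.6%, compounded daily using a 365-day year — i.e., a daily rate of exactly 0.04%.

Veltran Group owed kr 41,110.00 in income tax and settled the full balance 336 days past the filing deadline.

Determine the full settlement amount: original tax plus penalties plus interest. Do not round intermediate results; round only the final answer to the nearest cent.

Penalty periods: ⌈336/30⌉ = 12; penalty = 12 × 2% × kr 41,110.00 = kr 9,866.40
Interest: kr 41,110.00 × ((1 + 0.0004)^336 − 1) = kr 41,110.00 × 0.14381953… = kr 5,912.4209…
Total = kr 41,110.00 + kr 9,866.4000 + kr 5,912.4209… = kr 56,888.82

kr 56,888.82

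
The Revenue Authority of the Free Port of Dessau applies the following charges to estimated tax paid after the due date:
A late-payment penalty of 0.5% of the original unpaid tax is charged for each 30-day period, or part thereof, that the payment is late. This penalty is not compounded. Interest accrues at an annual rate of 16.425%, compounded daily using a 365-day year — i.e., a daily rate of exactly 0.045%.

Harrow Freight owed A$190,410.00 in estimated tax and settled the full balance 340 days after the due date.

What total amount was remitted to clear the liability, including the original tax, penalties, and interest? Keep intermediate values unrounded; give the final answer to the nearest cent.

Penalty periods: ⌈340/30⌉ = 12; penalty = 12 × 0.5% × A$190,410.00 = A$11,424.60
Interest: A$190,410.00 × ((1 + 0.00045)^340 − 1) = A$190,410.00 × 0.16528488… = A$31,471.8931…
Total = A$190,410.00 + A$11,424.6000 + A$31,471.8931… = A$233,306.49

A$233,306.49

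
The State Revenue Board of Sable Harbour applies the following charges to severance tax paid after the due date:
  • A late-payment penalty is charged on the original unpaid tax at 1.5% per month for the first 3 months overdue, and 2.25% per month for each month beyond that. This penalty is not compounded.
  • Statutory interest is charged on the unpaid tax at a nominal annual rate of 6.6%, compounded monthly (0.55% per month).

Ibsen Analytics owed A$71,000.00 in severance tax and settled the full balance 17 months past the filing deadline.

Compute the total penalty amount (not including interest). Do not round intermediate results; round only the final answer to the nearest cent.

Penalty, months 1–3: 3 × 1.5% × A$71,000.00 = A$3,195.00
Penalty, months 4–17: 14 × 2.25% × A$71,000.00 = A$22,365.00
Total penalty = A$3,195.00 + A$22,365.00 = A$25,560.00

A$25,560.00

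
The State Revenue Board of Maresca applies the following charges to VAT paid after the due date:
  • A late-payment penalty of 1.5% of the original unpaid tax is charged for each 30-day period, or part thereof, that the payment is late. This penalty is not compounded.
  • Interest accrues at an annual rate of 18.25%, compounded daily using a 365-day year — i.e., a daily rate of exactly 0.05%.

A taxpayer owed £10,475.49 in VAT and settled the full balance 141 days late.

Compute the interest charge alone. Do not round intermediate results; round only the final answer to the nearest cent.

Interest: £10,475.49 × ((1 + 0.0005)^141 − 1) = £10,475.49 × 0.07302566… = £764.9796…

£764.98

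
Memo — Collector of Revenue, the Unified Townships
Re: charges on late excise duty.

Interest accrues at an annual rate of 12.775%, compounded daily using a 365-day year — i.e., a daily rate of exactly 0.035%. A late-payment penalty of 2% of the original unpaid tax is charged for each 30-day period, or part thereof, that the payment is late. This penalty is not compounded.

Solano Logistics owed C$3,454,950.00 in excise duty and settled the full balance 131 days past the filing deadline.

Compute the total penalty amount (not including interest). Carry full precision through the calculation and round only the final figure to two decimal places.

Penalty periods: ⌈131/30⌉ = 5; penalty = 5 × 2% × C$3,454,950.00 = C$345,495.00

C$345,495.00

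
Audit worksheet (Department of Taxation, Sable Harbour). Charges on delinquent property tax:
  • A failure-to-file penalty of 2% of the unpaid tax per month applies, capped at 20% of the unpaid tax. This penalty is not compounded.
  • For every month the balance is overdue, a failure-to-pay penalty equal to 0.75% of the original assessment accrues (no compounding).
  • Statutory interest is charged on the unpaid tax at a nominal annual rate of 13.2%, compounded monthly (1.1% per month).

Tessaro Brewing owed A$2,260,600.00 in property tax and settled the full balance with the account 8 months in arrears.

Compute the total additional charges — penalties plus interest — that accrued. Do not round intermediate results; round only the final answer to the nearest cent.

A$704,094.55

Failure-to-file: 8 × 2% × A$2,260,600.00 = A$361,696.00 (under the 20% cap)
Failure-to-pay penalty: 8 × 0.75% × A$2,260,600.00 = A$135,636.00
Interest: A$2,260,600.00 × ((1 + 0.011)^8 − 1) = A$2,260,600.00 × 0.0914636… = A$206,762.5462…
Penalties + interest = A$497,332.0000 + A$206,762.5462… = A$704,094.55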